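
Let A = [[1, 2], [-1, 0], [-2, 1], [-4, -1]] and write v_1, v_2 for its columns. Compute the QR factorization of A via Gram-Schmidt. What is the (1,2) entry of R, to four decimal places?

v_1 = (1, -1, -2, -4); ‖v_1‖ = 4.6904, so e_1 = (0.2132, -0.2132, -0.4264, -0.8528).
r_{12} = e_1·v_2 = 0.8528.

r_{12} = 0.8528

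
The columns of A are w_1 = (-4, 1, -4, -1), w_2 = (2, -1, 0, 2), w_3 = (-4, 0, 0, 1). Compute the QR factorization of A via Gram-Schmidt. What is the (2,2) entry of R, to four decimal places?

r_{22} = 2.3326

w_1 = (-4, 1, -4, -1); ‖w_1‖ = 5.8310, so q_1 = (-0.6860, 0.1715, -0.6860, -0.1715).
q_1·w_2 = (-0.6860)·2 + 0.1715·(-1) + (-0.6860)·0 + (-0.1715)·2 = -1.8865.
u_2 = w_2 + 1.8865·q_1 = (0.7059, -0.6765, -1.2941, 1.6765).
r_{22} = ‖u_2‖ = 2.3326.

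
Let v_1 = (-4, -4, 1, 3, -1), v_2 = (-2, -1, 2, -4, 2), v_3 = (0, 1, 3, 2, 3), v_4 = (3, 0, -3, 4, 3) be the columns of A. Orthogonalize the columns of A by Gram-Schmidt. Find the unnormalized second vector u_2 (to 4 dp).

u_2 = (-2.0000, -1.0000, 2.0000, -4.0000, 2.0000)

v_1 = (-4, -4, 1, 3, -1); ‖v_1‖ = 6.5574, so q_1 = (-0.6100, -0.6100, 0.1525, 0.4575, -0.1525).
q_1·v_2 = (-0.6100)·(-2) + (-0.6100)·(-1) + 0.1525·2 + 0.4575·(-4) + (-0.1525)·2 = 0.0000.
u_2 = v_2 + 0.0000·q_1 = (-2.0000, -1.0000, 2.0000, -4.0000, 2.0000).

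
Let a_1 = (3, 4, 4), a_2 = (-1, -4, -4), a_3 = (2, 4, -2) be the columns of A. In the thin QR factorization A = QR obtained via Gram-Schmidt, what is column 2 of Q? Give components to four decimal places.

q_2 = (0.8835, -0.3313, -0.3313)

q_1 = a_1/‖a_1‖ = (3, 4, 4)/6.4031 = (0.4685, 0.6247, 0.6247).
r_{12} = q_1·a_2 = -5.4661.
u_2 = a_2 + 5.4661·q_1 = (1.5610, -0.5854, -0.5854).
‖u_2‖ = 1.7669, so q_2 = (0.8835, -0.3313, -0.3313).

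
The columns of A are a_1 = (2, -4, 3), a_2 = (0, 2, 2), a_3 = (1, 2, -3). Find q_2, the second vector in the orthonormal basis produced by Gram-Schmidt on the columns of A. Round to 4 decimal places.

q_2 = (0.0492, 0.6149, 0.7871)

q_1 = a_1/‖a_1‖ = (2, -4, 3)/5.3852 = (0.3714, -0.7428, 0.5571).
r_{12} = q_1·a_2 = -0.3714.
u_2 = a_2 + 0.3714·q_1 = (0.1379, 1.7241, 2.2069).
‖u_2‖ = 2.8039, so q_2 = (0.0492, 0.6149, 0.7871).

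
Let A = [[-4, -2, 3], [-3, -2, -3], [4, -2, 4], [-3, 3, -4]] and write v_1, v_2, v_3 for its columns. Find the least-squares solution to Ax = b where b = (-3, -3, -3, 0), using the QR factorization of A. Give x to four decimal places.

v_1 = (-4, -3, 4, -3); ‖v_1‖ = 7.0711, so e_1 = (-0.5657, -0.4243, 0.5657, -0.4243).
e_1·v_2 = (-0.5657)·(-2) + (-0.4243)·(-2) + 0.5657·(-2) + (-0.4243)·3 = -0.4243.
u_2 = v_2 + 0.4243·e_1 = (-2.2400, -2.1800, -1.7600, 2.8200).
‖u_2‖ = 4.5629, so e_2 = (-0.4909, -0.4778, -0.3857, 0.6180).
e_1·v_3 = (-0.5657)·3 + (-0.4243)·(-3) + 0.5657·4 + (-0.4243)·(-4) = 3.5355; e_2·v_3 = (-0.4909)·3 + (-0.4778)·(-3) + (-0.3857)·4 + 0.6180·(-4) = -4.0544.
u_3 = v_3 − 3.5355·e_1 + 4.0544·e_2 = (3.0096, -3.4371, 0.4361, 0.0058).
‖u_3‖ = 4.5893, so e_3 = (0.6558, -0.7489, 0.0950, 0.0013).
Qᵀb = (1.2728, 4.0632, -0.0057).
Back-substitute: x_3 = -0.0057/4.5893 = -0.0012.
x_2 = (4.0632 + 4.0544·(-0.0012))/4.5629 = 0.8894.
x_1 = (1.2728 + 0.4243·0.8894 − 3.5355·(-0.0012))/7.0711 = 0.2340.

x = (0.2340, 0.8894, -0.0012)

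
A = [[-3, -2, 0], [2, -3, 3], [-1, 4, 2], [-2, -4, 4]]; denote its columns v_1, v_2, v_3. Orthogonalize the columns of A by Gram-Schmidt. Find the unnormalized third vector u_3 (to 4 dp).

v_1 = (-3, 2, -1, -2); ‖v_1‖ = 4.2426, so e_1 = (-0.7071, 0.4714, -0.2357, -0.4714).
e_1·v_2 = (-0.7071)·(-2) + 0.4714·(-3) + (-0.2357)·4 + (-0.4714)·(-4) = 0.9428.
u_2 = v_2 − 0.9428·e_1 = (-1.3333, -3.4444, 4.2222, -3.5556).
‖u_2‖ = 6.6416, so e_2 = (-0.2008, -0.5186, 0.6357, -0.5353).
e_1·v_3 = (-0.7071)·0 + 0.4714·3 + (-0.2357)·2 + (-0.4714)·4 = -0.9428; e_2·v_3 = (-0.2008)·0 + (-0.5186)·3 + 0.6357·2 + (-0.5353)·4 = -2.4258.
u_3 = v_3 + 0.9428·e_1 + 2.4258·e_2 = (-1.1537, 2.1864, 3.3199, 2.2569).

u_3 = (-1.1537, 2.1864, 3.3199, 2.2569)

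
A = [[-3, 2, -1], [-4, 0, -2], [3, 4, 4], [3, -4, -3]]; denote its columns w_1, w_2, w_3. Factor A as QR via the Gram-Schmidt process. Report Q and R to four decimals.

w_1 = (-3, -4, 3, 3); ‖w_1‖ = 6.5574, so e_1 = (-0.4575, -0.6100, 0.4575, 0.4575).
e_1·w_2 = (-0.4575)·2 + (-0.6100)·0 + 0.4575·4 + 0.4575·(-4) = -0.9150.
u_2 = w_2 + 0.9150·e_1 = (1.5814, -0.5581, 4.4186, -3.5814).
‖u_2‖ = 5.9298, so e_2 = (0.2667, -0.0941, 0.7451, -0.6040).
e_1·w_3 = (-0.4575)·(-1) + (-0.6100)·(-2) + 0.4575·4 + 0.4575·(-3) = 2.1350; e_2·w_3 = 0.2667·(-1) + (-0.0941)·(-2) + 0.7451·4 + (-0.6040)·(-3) = 4.7141.
u_3 = w_3 − 2.1350·e_1 − 4.7141·e_2 = (-1.2804, -0.2540, -0.4894, -1.1296).
‖u_3‖ = 1.7943, so e_3 = (-0.7136, -0.1415, -0.2728, -0.6296).

Q = [[-0.4575, 0.2667, -0.7136], [-0.6100, -0.0941, -0.1415], [0.4575, 0.7451, -0.2728], [0.4575, -0.6040, -0.6296]], R = [[6.5574, -0.9150, 2.1350], [0.0000, 5.9298, 4.7141], [0.0000, 0.0000, 1.7943]]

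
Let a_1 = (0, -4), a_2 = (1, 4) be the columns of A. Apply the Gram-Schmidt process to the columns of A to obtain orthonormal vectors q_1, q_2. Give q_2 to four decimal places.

q_1 = a_1/‖a_1‖ = (0, -4)/4.0000 = (0.0000, -1.0000).
r_{12} = q_1·a_2 = -4.0000.
u_2 = a_2 + 4.0000·q_1 = (1.0000, 0.0000).
‖u_2‖ = 1.0000, so q_2 = (1.0000, 0.0000).

q_2 = (1.0000, 0.0000)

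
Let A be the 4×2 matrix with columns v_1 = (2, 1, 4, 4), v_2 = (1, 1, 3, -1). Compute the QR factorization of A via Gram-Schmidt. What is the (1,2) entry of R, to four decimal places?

r_{12} = 1.8084

v_1 = (2, 1, 4, 4); ‖v_1‖ = 6.0828, so q_1 = (0.3288, 0.1644, 0.6576, 0.6576).
r_{12} = q_1·v_2 = 1.8084.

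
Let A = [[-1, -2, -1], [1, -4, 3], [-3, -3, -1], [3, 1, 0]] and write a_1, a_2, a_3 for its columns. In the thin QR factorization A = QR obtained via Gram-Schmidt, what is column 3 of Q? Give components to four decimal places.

a_1 = (-1, 1, -3, 3); ‖a_1‖ = 4.4721, so q_1 = (-0.2236, 0.2236, -0.6708, 0.6708).
q_1·a_2 = (-0.2236)·(-2) + 0.2236·(-4) + (-0.6708)·(-3) + 0.6708·1 = 2.2361.
u_2 = a_2 − 2.2361·q_1 = (-1.5000, -4.5000, -1.5000, -0.5000).
‖u_2‖ = 5.0000, so q_2 = (-0.3000, -0.9000, -0.3000, -0.1000).
q_1·a_3 = (-0.2236)·(-1) + 0.2236·3 + (-0.6708)·(-1) + 0.6708·0 = 1.5652; q_2·a_3 = (-0.3000)·(-1) + (-0.9000)·3 + (-0.3000)·(-1) + (-0.1000)·0 = -2.1000.
u_3 = a_3 − 1.5652·q_1 + 2.1000·q_2 = (-1.2800, 0.7600, -0.5800, -1.2600).
‖u_3‖ = 2.0347, so q_3 = (-0.6291, 0.3735, -0.2851, -0.6193).

q_3 = (-0.6291, 0.3735, -0.2851, -0.6193)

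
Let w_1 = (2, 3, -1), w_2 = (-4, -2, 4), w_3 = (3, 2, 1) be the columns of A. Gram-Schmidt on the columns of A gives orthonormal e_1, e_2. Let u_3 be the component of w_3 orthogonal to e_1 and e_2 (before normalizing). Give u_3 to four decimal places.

u_3 = (1.6667, -0.6667, 1.3333)

w_1 = (2, 3, -1); ‖w_1‖ = 3.7417, so e_1 = (0.5345, 0.8018, -0.2673).
e_1·w_2 = 0.5345·(-4) + 0.8018·(-2) + (-0.2673)·4 = -4.8107.
u_2 = w_2 + 4.8107·e_1 = (-1.4286, 1.8571, 2.7143).
‖u_2‖ = 3.5857, so e_2 = (-0.3984, 0.5179, 0.7570).
e_1·w_3 = 0.5345·3 + 0.8018·2 + (-0.2673)·1 = 2.9399; e_2·w_3 = (-0.3984)·3 + 0.5179·2 + 0.7570·1 = 0.5976.
u_3 = w_3 − 2.9399·e_1 − 0.5976·e_2 = (1.6667, -0.6667, 1.3333).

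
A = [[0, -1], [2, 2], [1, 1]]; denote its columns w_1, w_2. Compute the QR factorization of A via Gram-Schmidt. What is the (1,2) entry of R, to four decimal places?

r_{12} = 2.2361

q_1 = w_1/‖w_1‖ = (0, 2, 1)/2.2361 = (0.0000, 0.8944, 0.4472).
r_{12} = q_1·w_2 = 2.2361.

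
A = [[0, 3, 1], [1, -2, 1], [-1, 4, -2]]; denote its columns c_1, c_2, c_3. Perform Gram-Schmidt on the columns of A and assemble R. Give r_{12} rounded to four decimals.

r_{12} = -4.2426

c_1 = (0, 1, -1); ‖c_1‖ = 1.4142, so e_1 = (0.0000, 0.7071, -0.7071).
r_{12} = e_1·c_2 = -4.2426.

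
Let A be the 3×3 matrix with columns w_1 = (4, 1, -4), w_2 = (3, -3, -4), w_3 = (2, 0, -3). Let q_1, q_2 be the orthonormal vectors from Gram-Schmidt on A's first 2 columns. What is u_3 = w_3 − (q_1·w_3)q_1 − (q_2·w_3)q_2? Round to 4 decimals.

q_1 = w_1/‖w_1‖ = (4, 1, -4)/5.7446 = (0.6963, 0.1741, -0.6963).
r_{12} = q_1·w_2 = 4.3519.
u_2 = w_2 − 4.3519·q_1 = (-0.0303, -3.7576, -0.9697).
‖u_2‖ = 3.8808, so q_2 = (-0.0078, -0.9682, -0.2499).
r_{13} = q_1·w_3 = 3.4816; r_{23} = q_2·w_3 = 0.7340.
u_3 = w_3 − 3.4816·q_1 − 0.7340·q_2 = (-0.4185, 0.1046, -0.3924).

u_3 = (-0.4185, 0.1046, -0.3924)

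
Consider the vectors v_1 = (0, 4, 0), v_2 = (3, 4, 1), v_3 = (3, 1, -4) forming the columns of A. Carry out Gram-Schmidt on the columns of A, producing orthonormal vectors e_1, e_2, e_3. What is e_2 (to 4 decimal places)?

v_1 = (0, 4, 0); ‖v_1‖ = 4.0000, so e_1 = (0.0000, 1.0000, 0.0000).
e_1·v_2 = 0.0000·3 + 1.0000·4 + 0.0000·1 = 4.0000.
u_2 = v_2 − 4.0000·e_1 = (3.0000, 0.0000, 1.0000).
‖u_2‖ = 3.1623, so e_2 = (0.9487, 0.0000, 0.3162).

e_2 = (0.9487, 0.0000, 0.3162)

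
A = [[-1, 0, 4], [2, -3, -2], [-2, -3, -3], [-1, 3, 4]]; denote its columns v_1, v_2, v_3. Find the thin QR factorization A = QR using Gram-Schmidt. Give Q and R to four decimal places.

v_1 = (-1, 2, -2, -1); ‖v_1‖ = 3.1623, so q_1 = (-0.3162, 0.6325, -0.6325, -0.3162).
q_1·v_2 = (-0.3162)·0 + 0.6325·(-3) + (-0.6325)·(-3) + (-0.3162)·3 = -0.9487.
u_2 = v_2 + 0.9487·q_1 = (-0.3000, -2.4000, -3.6000, 2.7000).
‖u_2‖ = 5.1088, so q_2 = (-0.0587, -0.4698, -0.7047, 0.5285).
q_1·v_3 = (-0.3162)·4 + 0.6325·(-2) + (-0.6325)·(-3) + (-0.3162)·4 = -1.8974; q_2·v_3 = (-0.0587)·4 + (-0.4698)·(-2) + (-0.7047)·(-3) + 0.5285·4 = 4.9326.
u_3 = v_3 + 1.8974·q_1 − 4.9326·q_2 = (3.6897, 1.5172, -0.7241, 0.7931).
‖u_3‖ = 4.1315, so q_3 = (0.8931, 0.3672, -0.1753, 0.1920).

Q = [[-0.3162, -0.0587, 0.8931], [0.6325, -0.4698, 0.3672], [-0.6325, -0.7047, -0.1753], [-0.3162, 0.5285, 0.1920]], R = [[3.1623, -0.9487, -1.8974], [0.0000, 5.1088, 4.9326], [0.0000, 0.0000, 4.1315]]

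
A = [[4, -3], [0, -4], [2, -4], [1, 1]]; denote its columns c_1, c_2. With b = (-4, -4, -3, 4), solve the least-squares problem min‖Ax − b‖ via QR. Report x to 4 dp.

x = (0.1536, 1.1171)

c_1 = (4, 0, 2, 1); ‖c_1‖ = 4.5826, so q_1 = (0.8729, 0.0000, 0.4364, 0.2182).
q_1·c_2 = 0.8729·(-3) + 0.0000·(-4) + 0.4364·(-4) + 0.2182·1 = -4.1461.
u_2 = c_2 + 4.1461·q_1 = (0.6190, -4.0000, -2.1905, 1.9048).
‖u_2‖ = 4.9809, so q_2 = (0.1243, -0.8031, -0.4398, 0.3824).
Qᵀb = (-3.9279, 5.5641).
Back-substitute: x_2 = 5.5641/4.9809 = 1.1171.
x_1 = (-3.9279 + 4.1461·1.1171)/4.5826 = 0.1536.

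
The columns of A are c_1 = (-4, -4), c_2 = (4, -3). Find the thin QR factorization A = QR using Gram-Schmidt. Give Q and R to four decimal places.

Q = [[-0.7071, 0.7071], [-0.7071, -0.7071]], R = [[5.6569, -0.7071], [0.0000, 4.9497]]

c_1 = (-4, -4); ‖c_1‖ = 5.6569, so q_1 = (-0.7071, -0.7071).
q_1·c_2 = (-0.7071)·4 + (-0.7071)·(-3) = -0.7071.
u_2 = c_2 + 0.7071·q_1 = (3.5000, -3.5000).
‖u_2‖ = 4.9497, so q_2 = (0.7071, -0.7071).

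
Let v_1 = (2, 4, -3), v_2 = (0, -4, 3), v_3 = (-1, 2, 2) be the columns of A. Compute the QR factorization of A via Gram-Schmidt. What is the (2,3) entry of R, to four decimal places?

v_1 = (2, 4, -3); ‖v_1‖ = 5.3852, so e_1 = (0.3714, 0.7428, -0.5571).
e_1·v_2 = 0.3714·0 + 0.7428·(-4) + (-0.5571)·3 = -4.6424.
u_2 = v_2 + 4.6424·e_1 = (1.7241, -0.5517, 0.4138).
‖u_2‖ = 1.8570, so e_2 = (0.9285, -0.2971, 0.2228).
r_{23} = e_2·v_3 = -1.0770.

r_{23} = -1.0770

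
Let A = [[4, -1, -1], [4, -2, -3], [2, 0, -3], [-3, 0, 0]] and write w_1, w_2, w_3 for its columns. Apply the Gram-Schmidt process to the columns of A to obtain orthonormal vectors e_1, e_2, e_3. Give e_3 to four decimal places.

e_3 = (0.3329, -0.1665, -0.8593, -0.3509)

e_1 = w_1/‖w_1‖ = (4, 4, 2, -3)/6.7082 = (0.5963, 0.5963, 0.2981, -0.4472).
r_{12} = e_1·w_2 = -1.7889.
u_2 = w_2 + 1.7889·e_1 = (0.0667, -0.9333, 0.5333, -0.8000).
‖u_2‖ = 1.3416, so e_2 = (0.0497, -0.6957, 0.3975, -0.5963).
r_{13} = e_1·w_3 = -3.2796; r_{23} = e_2·w_3 = 0.8447.
u_3 = w_3 + 3.2796·e_1 − 0.8447·e_2 = (0.9136, -0.4568, -2.3580, -0.9630).
‖u_3‖ = 2.7442, so e_3 = (0.3329, -0.1665, -0.8593, -0.3509).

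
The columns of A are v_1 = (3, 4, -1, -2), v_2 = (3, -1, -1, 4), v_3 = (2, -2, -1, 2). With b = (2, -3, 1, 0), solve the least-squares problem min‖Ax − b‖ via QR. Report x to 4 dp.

v_1 = (3, 4, -1, -2); ‖v_1‖ = 5.4772, so e_1 = (0.5477, 0.7303, -0.1826, -0.3651).
e_1·v_2 = 0.5477·3 + 0.7303·(-1) + (-0.1826)·(-1) + (-0.3651)·4 = -0.3651.
u_2 = v_2 + 0.3651·e_1 = (3.2000, -0.7333, -1.0667, 3.8667).
‖u_2‖ = 5.1833, so e_2 = (0.6174, -0.1415, -0.2058, 0.7460).
e_1·v_3 = 0.5477·2 + 0.7303·(-2) + (-0.1826)·(-1) + (-0.3651)·2 = -0.9129; e_2·v_3 = 0.6174·2 + (-0.1415)·(-2) + (-0.2058)·(-1) + 0.7460·2 = 3.2155.
u_3 = v_3 + 0.9129·e_1 − 3.2155·e_2 = (0.5149, -0.8784, -0.5050, -0.7320).
‖u_3‖ = 1.3519, so e_3 = (0.3809, -0.6498, -0.3735, -0.5415).
Qᵀb = (-1.2780, 1.4534, 2.3375).
Back-substitute: x_3 = 2.3375/1.3519 = 1.7291.
x_2 = (1.4534 − 3.2155·1.7291)/5.1833 = -0.7923.
x_1 = (-1.2780 + 0.3651·(-0.7923) + 0.9129·1.7291)/5.4772 = 0.0020.

x = (0.0020, -0.7923, 1.7291)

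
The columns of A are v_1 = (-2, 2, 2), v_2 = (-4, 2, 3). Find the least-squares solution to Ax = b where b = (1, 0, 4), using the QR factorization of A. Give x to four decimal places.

q_1 = v_1/‖v_1‖ = (-2, 2, 2)/3.4641 = (-0.5774, 0.5774, 0.5774).
r_{12} = q_1·v_2 = 5.1962.
u_2 = v_2 − 5.1962·q_1 = (-1.0000, -1.0000, 0.0000).
‖u_2‖ = 1.4142, so q_2 = (-0.7071, -0.7071, 0.0000).
Qᵀb = (1.7321, -0.7071).
Back-substitute: x_2 = -0.7071/1.4142 = -0.5000.
x_1 = (1.7321 − 5.1962·(-0.5000))/3.4641 = 1.2500.

x = (1.2500, -0.5000)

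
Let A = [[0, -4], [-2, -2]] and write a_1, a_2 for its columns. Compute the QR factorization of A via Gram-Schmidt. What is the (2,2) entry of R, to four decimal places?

r_{22} = 4.0000

a_1 = (0, -2); ‖a_1‖ = 2.0000, so e_1 = (0.0000, -1.0000).
e_1·a_2 = 0.0000·(-4) + (-1.0000)·(-2) = 2.0000.
u_2 = a_2 − 2.0000·e_1 = (-4.0000, 0.0000).
r_{22} = ‖u_2‖ = 4.0000.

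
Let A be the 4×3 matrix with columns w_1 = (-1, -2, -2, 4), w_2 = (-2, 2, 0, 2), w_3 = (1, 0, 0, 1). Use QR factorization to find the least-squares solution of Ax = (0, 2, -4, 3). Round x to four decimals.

w_1 = (-1, -2, -2, 4); ‖w_1‖ = 5.0000, so q_1 = (-0.2000, -0.4000, -0.4000, 0.8000).
q_1·w_2 = (-0.2000)·(-2) + (-0.4000)·2 + (-0.4000)·0 + 0.8000·2 = 1.2000.
u_2 = w_2 − 1.2000·q_1 = (-1.7600, 2.4800, 0.4800, 1.0400).
‖u_2‖ = 3.2496, so q_2 = (-0.5416, 0.7632, 0.1477, 0.3200).
q_1·w_3 = (-0.2000)·1 + (-0.4000)·0 + (-0.4000)·0 + 0.8000·1 = 0.6000; q_2·w_3 = (-0.5416)·1 + 0.7632·0 + 0.1477·0 + 0.3200·1 = -0.2216.
u_3 = w_3 − 0.6000·q_1 + 0.2216·q_2 = (1.0000, 0.4091, 0.2727, 0.5909).
‖u_3‖ = 1.2613, so q_3 = (0.7928, 0.3243, 0.2162, 0.4685).
Qᵀb = (3.2000, 1.8956, 1.1892).
Back-substitute: x_3 = 1.1892/1.2613 = 0.9429.
x_2 = (1.8956 + 0.2216·0.9429)/3.2496 = 0.6476.
x_1 = (3.2000 − 1.2000·0.6476 − 0.6000·0.9429)/5.0000 = 0.3714.

x = (0.3714, 0.6476, 0.9429)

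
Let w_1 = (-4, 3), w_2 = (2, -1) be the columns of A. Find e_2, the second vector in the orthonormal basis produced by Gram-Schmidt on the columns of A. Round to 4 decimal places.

w_1 = (-4, 3); ‖w_1‖ = 5.0000, so e_1 = (-0.8000, 0.6000).
e_1·w_2 = (-0.8000)·2 + 0.6000·(-1) = -2.2000.
u_2 = w_2 + 2.2000·e_1 = (0.2400, 0.3200).
‖u_2‖ = 0.4000, so e_2 = (0.6000, 0.8000).

e_2 = (0.6000, 0.8000)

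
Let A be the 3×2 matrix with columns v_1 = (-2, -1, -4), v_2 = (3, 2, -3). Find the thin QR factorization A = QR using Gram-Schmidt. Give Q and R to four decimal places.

v_1 = (-2, -1, -4); ‖v_1‖ = 4.5826, so q_1 = (-0.4364, -0.2182, -0.8729).
q_1·v_2 = (-0.4364)·3 + (-0.2182)·2 + (-0.8729)·(-3) = 0.8729.
u_2 = v_2 − 0.8729·q_1 = (3.3810, 2.1905, -2.2381).
‖u_2‖ = 4.6085, so q_2 = (0.7336, 0.4753, -0.4856).

Q = [[-0.4364, 0.7336], [-0.2182, 0.4753], [-0.8729, -0.4856]], R = [[4.5826, 0.8729], [0.0000, 4.6085]]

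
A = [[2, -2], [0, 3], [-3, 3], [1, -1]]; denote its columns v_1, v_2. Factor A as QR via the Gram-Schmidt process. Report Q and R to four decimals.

e_1 = v_1/‖v_1‖ = (2, 0, -3, 1)/3.7417 = (0.5345, 0.0000, -0.8018, 0.2673).
r_{12} = e_1·v_2 = -3.7417.
u_2 = v_2 + 3.7417·e_1 = (0.0000, 3.0000, 0.0000, 0.0000).
‖u_2‖ = 3.0000, so e_2 = (0.0000, 1.0000, 0.0000, 0.0000).

Q = [[0.5345, 0.0000], [0.0000, 1.0000], [-0.8018, 0.0000], [0.2673, 0.0000]], R = [[3.7417, -3.7417], [0.0000, 3.0000]]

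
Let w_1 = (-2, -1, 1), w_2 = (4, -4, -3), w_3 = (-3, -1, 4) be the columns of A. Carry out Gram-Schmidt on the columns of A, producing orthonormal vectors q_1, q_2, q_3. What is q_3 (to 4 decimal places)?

q_1 = w_1/‖w_1‖ = (-2, -1, 1)/2.4495 = (-0.8165, -0.4082, 0.4082).
r_{12} = q_1·w_2 = -2.8577.
u_2 = w_2 + 2.8577·q_1 = (1.6667, -5.1667, -1.8333).
‖u_2‖ = 5.7300, so q_2 = (0.2909, -0.9017, -0.3200).
r_{13} = q_1·w_3 = 4.4907; r_{23} = q_2·w_3 = -1.2507.
u_3 = w_3 − 4.4907·q_1 + 1.2507·q_2 = (1.0305, -0.2944, 1.7665).
‖u_3‖ = 2.0662, so q_3 = (0.4987, -0.1425, 0.8550).

q_3 = (0.4987, -0.1425, 0.8550)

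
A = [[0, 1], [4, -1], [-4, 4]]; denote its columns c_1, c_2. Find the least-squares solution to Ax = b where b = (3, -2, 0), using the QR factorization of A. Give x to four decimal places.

c_1 = (0, 4, -4); ‖c_1‖ = 5.6569, so e_1 = (0.0000, 0.7071, -0.7071).
e_1·c_2 = 0.0000·1 + 0.7071·(-1) + (-0.7071)·4 = -3.5355.
u_2 = c_2 + 3.5355·e_1 = (1.0000, 1.5000, 1.5000).
‖u_2‖ = 2.3452, so e_2 = (0.4264, 0.6396, 0.6396).
Qᵀb = (-1.4142, 0.0000).
Back-substitute: x_2 = 0.0000/2.3452 = 0.0000.
x_1 = (-1.4142 + 3.5355·0.0000)/5.6569 = -0.2500.

x = (-0.2500, 0.0000)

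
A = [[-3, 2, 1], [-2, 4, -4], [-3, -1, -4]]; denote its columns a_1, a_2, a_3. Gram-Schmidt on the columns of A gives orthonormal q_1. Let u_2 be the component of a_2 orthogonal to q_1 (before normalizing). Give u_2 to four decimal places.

a_1 = (-3, -2, -3); ‖a_1‖ = 4.6904, so q_1 = (-0.6396, -0.4264, -0.6396).
q_1·a_2 = (-0.6396)·2 + (-0.4264)·4 + (-0.6396)·(-1) = -2.3452.
u_2 = a_2 + 2.3452·q_1 = (0.5000, 3.0000, -2.5000).

u_2 = (0.5000, 3.0000, -2.5000)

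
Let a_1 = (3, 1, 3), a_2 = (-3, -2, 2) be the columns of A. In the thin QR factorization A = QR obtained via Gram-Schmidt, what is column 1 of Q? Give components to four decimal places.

a_1 = (3, 1, 3); ‖a_1‖ = 4.3589, so q_1 = (0.6882, 0.2294, 0.6882).

q_1 = (0.6882, 0.2294, 0.6882)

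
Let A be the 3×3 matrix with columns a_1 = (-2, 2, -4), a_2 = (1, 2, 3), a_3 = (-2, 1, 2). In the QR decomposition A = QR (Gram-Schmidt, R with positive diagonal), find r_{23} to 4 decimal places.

q_1 = a_1/‖a_1‖ = (-2, 2, -4)/4.8990 = (-0.4082, 0.4082, -0.8165).
r_{12} = q_1·a_2 = -2.0412.
u_2 = a_2 + 2.0412·q_1 = (0.1667, 2.8333, 1.3333).
‖u_2‖ = 3.1358, so q_2 = (0.0531, 0.9035, 0.4252).
r_{23} = q_2·a_3 = 1.6476.

r_{23} = 1.6476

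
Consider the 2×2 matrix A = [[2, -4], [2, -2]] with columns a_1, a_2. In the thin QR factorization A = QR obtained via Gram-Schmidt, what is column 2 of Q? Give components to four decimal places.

e_1 = a_1/‖a_1‖ = (2, 2)/2.8284 = (0.7071, 0.7071).
r_{12} = e_1·a_2 = -4.2426.
u_2 = a_2 + 4.2426·e_1 = (-1.0000, 1.0000).
‖u_2‖ = 1.4142, so e_2 = (-0.7071, 0.7071).

e_2 = (-0.7071, 0.7071)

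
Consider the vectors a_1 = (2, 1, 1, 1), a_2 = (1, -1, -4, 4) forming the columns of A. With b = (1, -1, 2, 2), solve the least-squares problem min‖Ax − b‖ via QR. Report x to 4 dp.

e_1 = a_1/‖a_1‖ = (2, 1, 1, 1)/2.6458 = (0.7559, 0.3780, 0.3780, 0.3780).
r_{12} = e_1·a_2 = 0.3780.
u_2 = a_2 − 0.3780·e_1 = (0.7143, -1.1429, -4.1429, 3.8571).
‖u_2‖ = 5.8187, so e_2 = (0.1228, -0.1964, -0.7120, 0.6629).
Qᵀb = (1.8898, 0.2210).
Back-substitute: x_2 = 0.2210/5.8187 = 0.0380.
x_1 = (1.8898 − 0.3780·0.0380)/2.6458 = 0.7089.

x = (0.7089, 0.0380)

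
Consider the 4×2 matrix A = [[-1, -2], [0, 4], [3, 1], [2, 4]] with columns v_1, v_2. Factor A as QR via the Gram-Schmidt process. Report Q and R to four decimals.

v_1 = (-1, 0, 3, 2); ‖v_1‖ = 3.7417, so q_1 = (-0.2673, 0.0000, 0.8018, 0.5345).
q_1·v_2 = (-0.2673)·(-2) + 0.0000·4 + 0.8018·1 + 0.5345·4 = 3.4744.
u_2 = v_2 − 3.4744·q_1 = (-1.0714, 4.0000, -1.7857, 2.1429).
‖u_2‖ = 4.9929, so q_2 = (-0.2146, 0.8011, -0.3577, 0.4292).

Q = [[-0.2673, -0.2146], [0.0000, 0.8011], [0.8018, -0.3577], [0.5345, 0.4292]], R = [[3.7417, 3.4744], [0.0000, 4.9929]]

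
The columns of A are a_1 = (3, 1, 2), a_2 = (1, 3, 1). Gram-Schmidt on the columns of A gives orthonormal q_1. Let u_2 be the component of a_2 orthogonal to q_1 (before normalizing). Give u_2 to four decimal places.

u_2 = (-0.7143, 2.4286, -0.1429)

a_1 = (3, 1, 2); ‖a_1‖ = 3.7417, so q_1 = (0.8018, 0.2673, 0.5345).
q_1·a_2 = 0.8018·1 + 0.2673·3 + 0.5345·1 = 2.1381.
u_2 = a_2 − 2.1381·q_1 = (-0.7143, 2.4286, -0.1429).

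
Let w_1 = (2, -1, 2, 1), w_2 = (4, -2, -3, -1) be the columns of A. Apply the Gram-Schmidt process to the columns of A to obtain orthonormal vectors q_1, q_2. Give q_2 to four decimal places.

q_1 = w_1/‖w_1‖ = (2, -1, 2, 1)/3.1623 = (0.6325, -0.3162, 0.6325, 0.3162).
r_{12} = q_1·w_2 = 0.9487.
u_2 = w_2 − 0.9487·q_1 = (3.4000, -1.7000, -3.6000, -1.3000).
‖u_2‖ = 5.3944, so q_2 = (0.6303, -0.3151, -0.6674, -0.2410).

q_2 = (0.6303, -0.3151, -0.6674, -0.2410)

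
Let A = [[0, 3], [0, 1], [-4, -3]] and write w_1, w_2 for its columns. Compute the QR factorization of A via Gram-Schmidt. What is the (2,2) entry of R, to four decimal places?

r_{22} = 3.1623

w_1 = (0, 0, -4); ‖w_1‖ = 4.0000, so e_1 = (0.0000, 0.0000, -1.0000).
e_1·w_2 = 0.0000·3 + 0.0000·1 + (-1.0000)·(-3) = 3.0000.
u_2 = w_2 − 3.0000·e_1 = (3.0000, 1.0000, 0.0000).
r_{22} = ‖u_2‖ = 3.1623.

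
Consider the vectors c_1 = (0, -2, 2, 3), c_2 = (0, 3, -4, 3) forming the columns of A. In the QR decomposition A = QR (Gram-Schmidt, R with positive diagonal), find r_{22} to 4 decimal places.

r_{22} = 5.7035

c_1 = (0, -2, 2, 3); ‖c_1‖ = 4.1231, so e_1 = (0.0000, -0.4851, 0.4851, 0.7276).
e_1·c_2 = 0.0000·0 + (-0.4851)·3 + 0.4851·(-4) + 0.7276·3 = -1.2127.
u_2 = c_2 + 1.2127·e_1 = (0.0000, 2.4118, -3.4118, 3.8824).
r_{22} = ‖u_2‖ = 5.7035.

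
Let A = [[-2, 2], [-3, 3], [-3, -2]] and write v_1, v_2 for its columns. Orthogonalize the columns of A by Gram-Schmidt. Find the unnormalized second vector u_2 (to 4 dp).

u_2 = (1.3636, 2.0455, -2.9545)

v_1 = (-2, -3, -3); ‖v_1‖ = 4.6904, so e_1 = (-0.4264, -0.6396, -0.6396).
e_1·v_2 = (-0.4264)·2 + (-0.6396)·3 + (-0.6396)·(-2) = -1.4924.
u_2 = v_2 + 1.4924·e_1 = (1.3636, 2.0455, -2.9545).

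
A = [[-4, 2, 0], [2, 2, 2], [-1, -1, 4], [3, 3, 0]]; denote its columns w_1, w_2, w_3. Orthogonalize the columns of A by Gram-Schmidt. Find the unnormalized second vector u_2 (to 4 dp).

w_1 = (-4, 2, -1, 3); ‖w_1‖ = 5.4772, so q_1 = (-0.7303, 0.3651, -0.1826, 0.5477).
q_1·w_2 = (-0.7303)·2 + 0.3651·2 + (-0.1826)·(-1) + 0.5477·3 = 1.0954.
u_2 = w_2 − 1.0954·q_1 = (2.8000, 1.6000, -0.8000, 2.4000).

u_2 = (2.8000, 1.6000, -0.8000, 2.4000)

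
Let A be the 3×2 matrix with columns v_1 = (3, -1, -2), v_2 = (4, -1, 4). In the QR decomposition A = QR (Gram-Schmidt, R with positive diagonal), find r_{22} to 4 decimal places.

r_{22} = 5.5870

v_1 = (3, -1, -2); ‖v_1‖ = 3.7417, so e_1 = (0.8018, -0.2673, -0.5345).
e_1·v_2 = 0.8018·4 + (-0.2673)·(-1) + (-0.5345)·4 = 1.3363.
u_2 = v_2 − 1.3363·e_1 = (2.9286, -0.6429, 4.7143).
r_{22} = ‖u_2‖ = 5.5870.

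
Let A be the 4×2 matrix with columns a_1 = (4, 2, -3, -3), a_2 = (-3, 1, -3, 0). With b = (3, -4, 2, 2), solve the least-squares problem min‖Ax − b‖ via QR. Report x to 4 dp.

x = (-0.2372, -1.0125)

a_1 = (4, 2, -3, -3); ‖a_1‖ = 6.1644, so e_1 = (0.6489, 0.3244, -0.4867, -0.4867).
e_1·a_2 = 0.6489·(-3) + 0.3244·1 + (-0.4867)·(-3) + (-0.4867)·0 = -0.1622.
u_2 = a_2 + 0.1622·e_1 = (-2.8947, 1.0526, -3.0789, -0.0789).
‖u_2‖ = 4.3559, so e_2 = (-0.6646, 0.2417, -0.7068, -0.0181).
Qᵀb = (-1.2978, -4.4103).
Back-substitute: x_2 = -4.4103/4.3559 = -1.0125.
x_1 = (-1.2978 + 0.1622·(-1.0125))/6.1644 = -0.2372.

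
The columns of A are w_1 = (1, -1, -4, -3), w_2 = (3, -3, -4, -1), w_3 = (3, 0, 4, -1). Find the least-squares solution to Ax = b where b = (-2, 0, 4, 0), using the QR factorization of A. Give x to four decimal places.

x = (-0.1098, -0.5117, 0.2243)

w_1 = (1, -1, -4, -3); ‖w_1‖ = 5.1962, so e_1 = (0.1925, -0.1925, -0.7698, -0.5774).
e_1·w_2 = 0.1925·3 + (-0.1925)·(-3) + (-0.7698)·(-4) + (-0.5774)·(-1) = 4.8113.
u_2 = w_2 − 4.8113·e_1 = (2.0741, -2.0741, -0.2963, 1.7778).
‖u_2‖ = 3.4427, so e_2 = (0.6025, -0.6025, -0.0861, 0.5164).
e_1·w_3 = 0.1925·3 + (-0.1925)·0 + (-0.7698)·4 + (-0.5774)·(-1) = -1.9245; e_2·w_3 = 0.6025·3 + (-0.6025)·0 + (-0.0861)·4 + 0.5164·(-1) = 0.9467.
u_3 = w_3 + 1.9245·e_1 − 0.9467·e_2 = (2.8000, 0.2000, 2.6000, -2.6000).
‖u_3‖ = 4.6260, so e_3 = (0.6053, 0.0432, 0.5620, -0.5620).
Qᵀb = (-3.4641, -1.5492, 1.0376).
Back-substitute: x_3 = 1.0376/4.6260 = 0.2243.
x_2 = (-1.5492 − 0.9467·0.2243)/3.4427 = -0.5117.
x_1 = (-3.4641 − 4.8113·(-0.5117) + 1.9245·0.2243)/5.1962 = -0.1098.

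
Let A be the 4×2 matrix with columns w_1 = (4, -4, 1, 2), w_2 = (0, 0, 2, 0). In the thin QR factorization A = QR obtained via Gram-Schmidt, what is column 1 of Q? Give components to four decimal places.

q_1 = (0.6576, -0.6576, 0.1644, 0.3288)

w_1 = (4, -4, 1, 2); ‖w_1‖ = 6.0828, so q_1 = (0.6576, -0.6576, 0.1644, 0.3288).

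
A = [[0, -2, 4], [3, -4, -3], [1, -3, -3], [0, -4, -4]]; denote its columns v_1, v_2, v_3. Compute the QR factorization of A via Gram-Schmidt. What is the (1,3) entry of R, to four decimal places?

e_1 = v_1/‖v_1‖ = (0, 3, 1, 0)/3.1623 = (0.0000, 0.9487, 0.3162, 0.0000).
r_{13} = e_1·v_3 = -3.7947.

r_{13} = -3.7947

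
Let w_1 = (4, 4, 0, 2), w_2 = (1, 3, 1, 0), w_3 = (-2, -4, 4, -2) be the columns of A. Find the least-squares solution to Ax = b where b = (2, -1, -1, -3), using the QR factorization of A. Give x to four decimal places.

w_1 = (4, 4, 0, 2); ‖w_1‖ = 6.0000, so e_1 = (0.6667, 0.6667, 0.0000, 0.3333).
e_1·w_2 = 0.6667·1 + 0.6667·3 + 0.0000·1 + 0.3333·0 = 2.6667.
u_2 = w_2 − 2.6667·e_1 = (-0.7778, 1.2222, 1.0000, -0.8889).
‖u_2‖ = 1.9720, so e_2 = (-0.3944, 0.6198, 0.5071, -0.4507).
e_1·w_3 = 0.6667·(-2) + 0.6667·(-4) + 0.0000·4 + 0.3333·(-2) = -4.6667; e_2·w_3 = (-0.3944)·(-2) + 0.6198·(-4) + 0.5071·4 + (-0.4507)·(-2) = 1.2396.
u_3 = w_3 + 4.6667·e_1 − 1.2396·e_2 = (1.6000, -1.6571, 3.3714, 0.1143).
‖u_3‖ = 4.0848, so e_3 = (0.3917, -0.4057, 0.8254, 0.0280).
Qᵀb = (-0.3333, -0.5634, 0.2798).
Back-substitute: x_3 = 0.2798/4.0848 = 0.0685.
x_2 = (-0.5634 − 1.2396·0.0685)/1.9720 = -0.3288.
x_1 = (-0.3333 − 2.6667·(-0.3288) + 4.6667·0.0685)/6.0000 = 0.1438.

x = (0.1438, -0.3288, 0.0685)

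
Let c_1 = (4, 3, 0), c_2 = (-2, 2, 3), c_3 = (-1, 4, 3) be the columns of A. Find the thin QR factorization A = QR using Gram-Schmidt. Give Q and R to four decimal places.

c_1 = (4, 3, 0); ‖c_1‖ = 5.0000, so e_1 = (0.8000, 0.6000, 0.0000).
e_1·c_2 = 0.8000·(-2) + 0.6000·2 + 0.0000·3 = -0.4000.
u_2 = c_2 + 0.4000·e_1 = (-1.6800, 2.2400, 3.0000).
‖u_2‖ = 4.1037, so e_2 = (-0.4094, 0.5459, 0.7311).
e_1·c_3 = 0.8000·(-1) + 0.6000·4 + 0.0000·3 = 1.6000; e_2·c_3 = (-0.4094)·(-1) + 0.5459·4 + 0.7311·3 = 4.7860.
u_3 = c_3 − 1.6000·e_1 − 4.7860·e_2 = (-0.3207, 0.4276, -0.4988).
‖u_3‖ = 0.7311, so e_3 = (-0.4386, 0.5848, -0.6823).

Q = [[0.8000, -0.4094, -0.4386], [0.6000, 0.5459, 0.5848], [0.0000, 0.7311, -0.6823]], R = [[5.0000, -0.4000, 1.6000], [0.0000, 4.1037, 4.7860], [0.0000, 0.0000, 0.7311]]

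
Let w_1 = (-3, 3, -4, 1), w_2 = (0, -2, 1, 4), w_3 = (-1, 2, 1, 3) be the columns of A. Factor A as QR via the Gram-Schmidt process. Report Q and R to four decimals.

w_1 = (-3, 3, -4, 1); ‖w_1‖ = 5.9161, so e_1 = (-0.5071, 0.5071, -0.6761, 0.1690).
e_1·w_2 = (-0.5071)·0 + 0.5071·(-2) + (-0.6761)·1 + 0.1690·4 = -1.0142.
u_2 = w_2 + 1.0142·e_1 = (-0.5143, -1.4857, 0.3143, 4.1714).
‖u_2‖ = 4.4689, so e_2 = (-0.1151, -0.3325, 0.0703, 0.9334).
e_1·w_3 = (-0.5071)·(-1) + 0.5071·2 + (-0.6761)·1 + 0.1690·3 = 1.3522; e_2·w_3 = (-0.1151)·(-1) + (-0.3325)·2 + 0.0703·1 + 0.9334·3 = 2.3208.
u_3 = w_3 − 1.3522·e_1 − 2.3208·e_2 = (-0.0472, 2.0858, 1.7511, 0.6052).
‖u_3‖ = 2.7902, so e_3 = (-0.0169, 0.7475, 0.6276, 0.2169).

Q = [[-0.5071, -0.1151, -0.0169], [0.5071, -0.3325, 0.7475], [-0.6761, 0.0703, 0.6276], [0.1690, 0.9334, 0.2169]], R = [[5.9161, -1.0142, 1.3522], [0.0000, 4.4689, 2.3208], [0.0000, 0.0000, 2.7902]]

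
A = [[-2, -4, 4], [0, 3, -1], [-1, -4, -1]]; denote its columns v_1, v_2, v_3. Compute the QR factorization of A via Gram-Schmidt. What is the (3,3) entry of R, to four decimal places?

v_1 = (-2, 0, -1); ‖v_1‖ = 2.2361, so q_1 = (-0.8944, 0.0000, -0.4472).
q_1·v_2 = (-0.8944)·(-4) + 0.0000·3 + (-0.4472)·(-4) = 5.3666.
u_2 = v_2 − 5.3666·q_1 = (0.8000, 3.0000, -1.6000).
‖u_2‖ = 3.4928, so q_2 = (0.2290, 0.8589, -0.4581).
q_1·v_3 = (-0.8944)·4 + 0.0000·(-1) + (-0.4472)·(-1) = -3.1305; q_2·v_3 = 0.2290·4 + 0.8589·(-1) + (-0.4581)·(-1) = 0.5153.
u_3 = v_3 + 3.1305·q_1 − 0.5153·q_2 = (1.0820, -1.4426, -2.1639).
r_{33} = ‖u_3‖ = 2.8168.

r_{33} = 2.8168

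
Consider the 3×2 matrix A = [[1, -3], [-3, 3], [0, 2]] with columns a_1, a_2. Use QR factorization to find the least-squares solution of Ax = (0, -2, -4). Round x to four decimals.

x = (-0.4737, -0.8947)

e_1 = a_1/‖a_1‖ = (1, -3, 0)/3.1623 = (0.3162, -0.9487, 0.0000).
r_{12} = e_1·a_2 = -3.7947.
u_2 = a_2 + 3.7947·e_1 = (-1.8000, -0.6000, 2.0000).
‖u_2‖ = 2.7568, so e_2 = (-0.6529, -0.2176, 0.7255).
Qᵀb = (1.8974, -2.4666).
Back-substitute: x_2 = -2.4666/2.7568 = -0.8947.
x_1 = (1.8974 + 3.7947·(-0.8947))/3.1623 = -0.4737.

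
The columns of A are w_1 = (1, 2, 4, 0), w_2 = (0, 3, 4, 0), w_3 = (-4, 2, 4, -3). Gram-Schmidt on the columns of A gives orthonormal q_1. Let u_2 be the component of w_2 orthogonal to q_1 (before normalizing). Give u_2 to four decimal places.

w_1 = (1, 2, 4, 0); ‖w_1‖ = 4.5826, so q_1 = (0.2182, 0.4364, 0.8729, 0.0000).
q_1·w_2 = 0.2182·0 + 0.4364·3 + 0.8729·4 + 0.0000·0 = 4.8008.
u_2 = w_2 − 4.8008·q_1 = (-1.0476, 0.9048, -0.1905, 0.0000).

u_2 = (-1.0476, 0.9048, -0.1905, 0.0000)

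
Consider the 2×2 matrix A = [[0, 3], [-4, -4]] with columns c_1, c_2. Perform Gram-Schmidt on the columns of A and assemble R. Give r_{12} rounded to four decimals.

r_{12} = 4.0000

c_1 = (0, -4); ‖c_1‖ = 4.0000, so q_1 = (0.0000, -1.0000).
r_{12} = q_1·c_2 = 4.0000.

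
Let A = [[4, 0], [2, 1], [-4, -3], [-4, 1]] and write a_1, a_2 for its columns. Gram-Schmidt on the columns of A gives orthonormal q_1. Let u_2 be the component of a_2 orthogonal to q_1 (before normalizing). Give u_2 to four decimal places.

u_2 = (-0.7692, 0.6154, -2.2308, 1.7692)

a_1 = (4, 2, -4, -4); ‖a_1‖ = 7.2111, so q_1 = (0.5547, 0.2774, -0.5547, -0.5547).
q_1·a_2 = 0.5547·0 + 0.2774·1 + (-0.5547)·(-3) + (-0.5547)·1 = 1.3868.
u_2 = a_2 − 1.3868·q_1 = (-0.7692, 0.6154, -2.2308, 1.7692).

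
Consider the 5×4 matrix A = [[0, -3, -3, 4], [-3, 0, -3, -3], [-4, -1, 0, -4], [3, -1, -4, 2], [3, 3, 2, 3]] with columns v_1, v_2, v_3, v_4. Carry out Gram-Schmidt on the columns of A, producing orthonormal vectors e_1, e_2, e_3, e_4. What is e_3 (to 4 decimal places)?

e_3 = (0.0246, -0.8094, 0.0809, -0.5648, -0.1367)

e_1 = v_1/‖v_1‖ = (0, -3, -4, 3, 3)/6.5574 = (0.0000, -0.4575, -0.6100, 0.4575, 0.4575).
r_{12} = e_1·v_2 = 1.5250.
u_2 = v_2 − 1.5250·e_1 = (-3.0000, 0.6977, -0.0698, -1.6977, 2.3023).
‖u_2‖ = 4.2041, so e_2 = (-0.7136, 0.1660, -0.0166, -0.4038, 0.5476).
r_{13} = e_1·v_3 = 0.4575; r_{23} = e_2·v_3 = 4.3535.
u_3 = v_3 − 0.4575·e_1 − 4.3535·e_2 = (0.1066, -3.5132, 0.3513, -2.4513, -0.5934).
‖u_3‖ = 4.3403, so e_3 = (0.0246, -0.8094, 0.0809, -0.5648, -0.1367).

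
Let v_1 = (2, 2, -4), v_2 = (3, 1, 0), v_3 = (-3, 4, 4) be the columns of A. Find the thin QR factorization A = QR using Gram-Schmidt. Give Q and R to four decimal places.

v_1 = (2, 2, -4); ‖v_1‖ = 4.8990, so e_1 = (0.4082, 0.4082, -0.8165).
e_1·v_2 = 0.4082·3 + 0.4082·1 + (-0.8165)·0 = 1.6330.
u_2 = v_2 − 1.6330·e_1 = (2.3333, 0.3333, 1.3333).
‖u_2‖ = 2.7080, so e_2 = (0.8616, 0.1231, 0.4924).
e_1·v_3 = 0.4082·(-3) + 0.4082·4 + (-0.8165)·4 = -2.8577; e_2·v_3 = 0.8616·(-3) + 0.1231·4 + 0.4924·4 = -0.1231.
u_3 = v_3 + 2.8577·e_1 + 0.1231·e_2 = (-1.7273, 5.1818, 1.7273).
‖u_3‖ = 5.7287, so e_3 = (-0.3015, 0.9045, 0.3015).

Q = [[0.4082, 0.8616, -0.3015], [0.4082, 0.1231, 0.9045], [-0.8165, 0.4924, 0.3015]], R = [[4.8990, 1.6330, -2.8577], [0.0000, 2.7080, -0.1231], [0.0000, 0.0000, 5.7287]]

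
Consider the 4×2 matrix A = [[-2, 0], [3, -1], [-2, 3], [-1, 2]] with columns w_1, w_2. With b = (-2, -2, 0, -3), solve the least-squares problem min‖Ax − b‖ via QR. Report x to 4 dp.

w_1 = (-2, 3, -2, -1); ‖w_1‖ = 4.2426, so e_1 = (-0.4714, 0.7071, -0.4714, -0.2357).
e_1·w_2 = (-0.4714)·0 + 0.7071·(-1) + (-0.4714)·3 + (-0.2357)·2 = -2.5927.
u_2 = w_2 + 2.5927·e_1 = (-1.2222, 0.8333, 1.7778, 1.3889).
‖u_2‖ = 2.6977, so e_2 = (-0.4531, 0.3089, 0.6590, 0.5148).
Qᵀb = (0.2357, -1.2562).
Back-substitute: x_2 = -1.2562/2.6977 = -0.4656.
x_1 = (0.2357 + 2.5927·(-0.4656))/4.2426 = -0.2290.

x = (-0.2290, -0.4656)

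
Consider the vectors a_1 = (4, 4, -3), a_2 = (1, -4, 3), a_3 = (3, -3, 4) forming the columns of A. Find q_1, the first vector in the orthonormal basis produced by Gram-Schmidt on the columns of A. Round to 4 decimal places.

q_1 = (0.6247, 0.6247, -0.4685)

a_1 = (4, 4, -3); ‖a_1‖ = 6.4031, so q_1 = (0.6247, 0.6247, -0.4685).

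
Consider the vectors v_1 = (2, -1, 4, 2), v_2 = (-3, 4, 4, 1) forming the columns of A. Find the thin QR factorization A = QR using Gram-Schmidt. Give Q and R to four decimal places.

e_1 = v_1/‖v_1‖ = (2, -1, 4, 2)/5.0000 = (0.4000, -0.2000, 0.8000, 0.4000).
r_{12} = e_1·v_2 = 1.6000.
u_2 = v_2 − 1.6000·e_1 = (-3.6400, 4.3200, 2.7200, 0.3600).
‖u_2‖ = 6.2801, so e_2 = (-0.5796, 0.6879, 0.4331, 0.0573).

Q = [[0.4000, -0.5796], [-0.2000, 0.6879], [0.8000, 0.4331], [0.4000, 0.0573]], R = [[5.0000, 1.6000], [0.0000, 6.2801]]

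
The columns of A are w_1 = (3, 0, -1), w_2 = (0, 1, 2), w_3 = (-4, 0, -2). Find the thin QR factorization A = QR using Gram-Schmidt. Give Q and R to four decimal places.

w_1 = (3, 0, -1); ‖w_1‖ = 3.1623, so e_1 = (0.9487, 0.0000, -0.3162).
e_1·w_2 = 0.9487·0 + 0.0000·1 + (-0.3162)·2 = -0.6325.
u_2 = w_2 + 0.6325·e_1 = (0.6000, 1.0000, 1.8000).
‖u_2‖ = 2.1448, so e_2 = (0.2798, 0.4663, 0.8393).
e_1·w_3 = 0.9487·(-4) + 0.0000·0 + (-0.3162)·(-2) = -3.1623; e_2·w_3 = 0.2798·(-4) + 0.4663·0 + 0.8393·(-2) = -2.7975.
u_3 = w_3 + 3.1623·e_1 + 2.7975·e_2 = (-0.2174, 1.3043, -0.6522).
‖u_3‖ = 1.4744, so e_3 = (-0.1474, 0.8847, -0.4423).

Q = [[0.9487, 0.2798, -0.1474], [0.0000, 0.4663, 0.8847], [-0.3162, 0.8393, -0.4423]], R = [[3.1623, -0.6325, -3.1623], [0.0000, 2.1448, -2.7975], [0.0000, 0.0000, 1.4744]]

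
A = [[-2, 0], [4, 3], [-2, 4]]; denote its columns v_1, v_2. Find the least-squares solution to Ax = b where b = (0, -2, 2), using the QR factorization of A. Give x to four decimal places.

x = (-0.5274, 0.1644)

v_1 = (-2, 4, -2); ‖v_1‖ = 4.8990, so q_1 = (-0.4082, 0.8165, -0.4082).
q_1·v_2 = (-0.4082)·0 + 0.8165·3 + (-0.4082)·4 = 0.8165.
u_2 = v_2 − 0.8165·q_1 = (0.3333, 2.3333, 4.3333).
‖u_2‖ = 4.9329, so q_2 = (0.0676, 0.4730, 0.8785).
Qᵀb = (-2.4495, 0.8109).
Back-substitute: x_2 = 0.8109/4.9329 = 0.1644.
x_1 = (-2.4495 − 0.8165·0.1644)/4.8990 = -0.5274.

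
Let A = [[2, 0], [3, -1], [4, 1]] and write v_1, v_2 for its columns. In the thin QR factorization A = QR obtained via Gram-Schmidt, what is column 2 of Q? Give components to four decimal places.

e_2 = (-0.0492, -0.7871, 0.6149)

e_1 = v_1/‖v_1‖ = (2, 3, 4)/5.3852 = (0.3714, 0.5571, 0.7428).
r_{12} = e_1·v_2 = 0.1857.
u_2 = v_2 − 0.1857·e_1 = (-0.0690, -1.1034, 0.8621).
‖u_2‖ = 1.4020, so e_2 = (-0.0492, -0.7871, 0.6149).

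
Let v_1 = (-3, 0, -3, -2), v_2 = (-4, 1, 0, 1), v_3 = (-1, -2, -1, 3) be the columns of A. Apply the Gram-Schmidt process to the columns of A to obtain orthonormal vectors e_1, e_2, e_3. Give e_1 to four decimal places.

e_1 = (-0.6396, 0.0000, -0.6396, -0.4264)

e_1 = v_1/‖v_1‖ = (-3, 0, -3, -2)/4.6904 = (-0.6396, 0.0000, -0.6396, -0.4264).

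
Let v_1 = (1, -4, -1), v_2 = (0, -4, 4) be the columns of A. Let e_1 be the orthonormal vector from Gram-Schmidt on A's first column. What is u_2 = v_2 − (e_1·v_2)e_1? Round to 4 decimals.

u_2 = (-0.6667, -1.3333, 4.6667)

e_1 = v_1/‖v_1‖ = (1, -4, -1)/4.2426 = (0.2357, -0.9428, -0.2357).
r_{12} = e_1·v_2 = 2.8284.
u_2 = v_2 − 2.8284·e_1 = (-0.6667, -1.3333, 4.6667).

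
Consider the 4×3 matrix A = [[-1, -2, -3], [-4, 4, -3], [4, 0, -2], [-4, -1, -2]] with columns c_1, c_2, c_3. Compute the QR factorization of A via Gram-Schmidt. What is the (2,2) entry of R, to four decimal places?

r_{22} = 4.3542

c_1 = (-1, -4, 4, -4); ‖c_1‖ = 7.0000, so q_1 = (-0.1429, -0.5714, 0.5714, -0.5714).
q_1·c_2 = (-0.1429)·(-2) + (-0.5714)·4 + 0.5714·0 + (-0.5714)·(-1) = -1.4286.
u_2 = c_2 + 1.4286·q_1 = (-2.2041, 3.1837, 0.8163, -1.8163).
r_{22} = ‖u_2‖ = 4.3542.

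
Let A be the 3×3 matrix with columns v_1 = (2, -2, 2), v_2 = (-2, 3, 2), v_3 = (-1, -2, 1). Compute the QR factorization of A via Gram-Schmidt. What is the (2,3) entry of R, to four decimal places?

r_{23} = 0.0000

v_1 = (2, -2, 2); ‖v_1‖ = 3.4641, so q_1 = (0.5774, -0.5774, 0.5774).
q_1·v_2 = 0.5774·(-2) + (-0.5774)·3 + 0.5774·2 = -1.7321.
u_2 = v_2 + 1.7321·q_1 = (-1.0000, 2.0000, 3.0000).
‖u_2‖ = 3.7417, so q_2 = (-0.2673, 0.5345, 0.8018).
r_{23} = q_2·v_3 = 0.0000.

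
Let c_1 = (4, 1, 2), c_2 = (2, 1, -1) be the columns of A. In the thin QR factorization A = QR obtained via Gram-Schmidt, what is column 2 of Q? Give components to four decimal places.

q_2 = (0.3482, 0.3482, -0.8704)

c_1 = (4, 1, 2); ‖c_1‖ = 4.5826, so q_1 = (0.8729, 0.2182, 0.4364).
q_1·c_2 = 0.8729·2 + 0.2182·1 + 0.4364·(-1) = 1.5275.
u_2 = c_2 − 1.5275·q_1 = (0.6667, 0.6667, -1.6667).
‖u_2‖ = 1.9149, so q_2 = (0.3482, 0.3482, -0.8704).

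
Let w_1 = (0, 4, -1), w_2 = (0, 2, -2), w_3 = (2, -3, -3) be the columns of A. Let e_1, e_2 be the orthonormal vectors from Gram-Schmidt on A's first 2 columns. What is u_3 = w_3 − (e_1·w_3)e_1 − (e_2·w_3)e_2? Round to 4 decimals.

w_1 = (0, 4, -1); ‖w_1‖ = 4.1231, so e_1 = (0.0000, 0.9701, -0.2425).
e_1·w_2 = 0.0000·0 + 0.9701·2 + (-0.2425)·(-2) = 2.4254.
u_2 = w_2 − 2.4254·e_1 = (0.0000, -0.3529, -1.4118).
‖u_2‖ = 1.4552, so e_2 = (0.0000, -0.2425, -0.9701).
e_1·w_3 = 0.0000·2 + 0.9701·(-3) + (-0.2425)·(-3) = -2.1828; e_2·w_3 = 0.0000·2 + (-0.2425)·(-3) + (-0.9701)·(-3) = 3.6380.
u_3 = w_3 + 2.1828·e_1 − 3.6380·e_2 = (2.0000, 0.0000, 0.0000).

u_3 = (2.0000, 0.0000, 0.0000)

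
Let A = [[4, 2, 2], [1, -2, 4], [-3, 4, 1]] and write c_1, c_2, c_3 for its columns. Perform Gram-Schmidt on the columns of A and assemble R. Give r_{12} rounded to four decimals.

r_{12} = -1.1767

c_1 = (4, 1, -3); ‖c_1‖ = 5.0990, so q_1 = (0.7845, 0.1961, -0.5883).
r_{12} = q_1·c_2 = -1.1767.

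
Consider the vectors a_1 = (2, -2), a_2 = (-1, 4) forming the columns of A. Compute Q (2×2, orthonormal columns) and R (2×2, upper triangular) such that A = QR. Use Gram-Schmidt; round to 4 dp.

Q = [[0.7071, 0.7071], [-0.7071, 0.7071]], R = [[2.8284, -3.5355], [0.0000, 2.1213]]

q_1 = a_1/‖a_1‖ = (2, -2)/2.8284 = (0.7071, -0.7071).
r_{12} = q_1·a_2 = -3.5355.
u_2 = a_2 + 3.5355·q_1 = (1.5000, 1.5000).
‖u_2‖ = 2.1213, so q_2 = (0.7071, 0.7071).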